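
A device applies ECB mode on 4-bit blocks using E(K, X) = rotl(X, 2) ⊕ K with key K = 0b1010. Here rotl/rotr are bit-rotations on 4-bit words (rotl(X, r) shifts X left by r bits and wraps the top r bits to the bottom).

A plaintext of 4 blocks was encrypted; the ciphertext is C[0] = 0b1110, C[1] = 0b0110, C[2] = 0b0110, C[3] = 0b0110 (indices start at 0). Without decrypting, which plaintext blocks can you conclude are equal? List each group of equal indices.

ECB encrypts each block independently with the same key, so equal ciphertext blocks imply equal plaintext blocks.
C[1] = C[2] = C[3] = 0b0110, so P[1] = P[2] = P[3].

P[1] = P[2] = P[3]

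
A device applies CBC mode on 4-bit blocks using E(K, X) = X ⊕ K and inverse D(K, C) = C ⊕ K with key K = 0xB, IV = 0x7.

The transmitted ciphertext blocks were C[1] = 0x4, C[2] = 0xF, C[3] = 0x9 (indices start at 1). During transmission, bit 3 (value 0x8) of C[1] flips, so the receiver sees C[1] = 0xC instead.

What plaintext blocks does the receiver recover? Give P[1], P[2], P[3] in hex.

CBC decryption: P_i = D(K, C_i) ⊕ C_{i−1}, with C_{0} = IV.
Only C[1] changed, to 0xC. In CBC, a change in C_i garbles P_i and flips the same bit in P_{i+1}. Decrypting the received ciphertext:
P[1]: D(K, 0xC) = 0x7; 0x7 ⊕ 0x7 = 0x0.
P[2]: D(K, 0xF) = 0x4; 0x4 ⊕ 0xC = 0x8.
P[3]: D(K, 0x9) = 0x2; 0x2 ⊕ 0xF = 0xD.
Blocks that differ from the original plaintext: P[1], P[2].

P[1] = 0x0, P[2] = 0x8, P[3] = 0xD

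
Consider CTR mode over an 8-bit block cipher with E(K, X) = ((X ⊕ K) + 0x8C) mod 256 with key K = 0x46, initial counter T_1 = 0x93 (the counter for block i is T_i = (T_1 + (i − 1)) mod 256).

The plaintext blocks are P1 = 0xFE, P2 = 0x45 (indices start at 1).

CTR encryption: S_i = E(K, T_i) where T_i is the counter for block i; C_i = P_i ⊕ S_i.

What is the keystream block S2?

C1: T = 0x93, S = E(K, T) = 0x61; 0xFE ⊕ 0x61 = 0x9F.
C2: T = 0x94, S = E(K, T) = 0x5E; 0x45 ⊕ 0x5E = 0x1B.
So S2 = 0x5E.

0x5E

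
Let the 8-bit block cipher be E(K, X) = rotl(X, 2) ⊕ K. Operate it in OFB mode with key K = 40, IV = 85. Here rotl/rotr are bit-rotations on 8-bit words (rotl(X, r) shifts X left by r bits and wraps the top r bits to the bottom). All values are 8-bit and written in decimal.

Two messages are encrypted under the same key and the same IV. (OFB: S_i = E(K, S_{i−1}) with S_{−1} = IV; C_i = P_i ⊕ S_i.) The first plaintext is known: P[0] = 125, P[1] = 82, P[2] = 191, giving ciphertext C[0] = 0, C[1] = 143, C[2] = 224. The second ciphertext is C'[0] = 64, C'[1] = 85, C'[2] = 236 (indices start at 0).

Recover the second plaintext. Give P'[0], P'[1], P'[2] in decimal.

In OFB with a reused IV, both messages share the same keystream S_i, so C_i ⊕ C'_i = P_i ⊕ P'_i and thus P'_i = P_i ⊕ C_i ⊕ C'_i.
P'[0]: 125 ⊕ 0 ⊕ 64 = 61.
P'[1]: 82 ⊕ 143 ⊕ 85 = 136.
P'[2]: 191 ⊕ 224 ⊕ 236 = 179.

P'[0] = 61, P'[1] = 136, P'[2] = 179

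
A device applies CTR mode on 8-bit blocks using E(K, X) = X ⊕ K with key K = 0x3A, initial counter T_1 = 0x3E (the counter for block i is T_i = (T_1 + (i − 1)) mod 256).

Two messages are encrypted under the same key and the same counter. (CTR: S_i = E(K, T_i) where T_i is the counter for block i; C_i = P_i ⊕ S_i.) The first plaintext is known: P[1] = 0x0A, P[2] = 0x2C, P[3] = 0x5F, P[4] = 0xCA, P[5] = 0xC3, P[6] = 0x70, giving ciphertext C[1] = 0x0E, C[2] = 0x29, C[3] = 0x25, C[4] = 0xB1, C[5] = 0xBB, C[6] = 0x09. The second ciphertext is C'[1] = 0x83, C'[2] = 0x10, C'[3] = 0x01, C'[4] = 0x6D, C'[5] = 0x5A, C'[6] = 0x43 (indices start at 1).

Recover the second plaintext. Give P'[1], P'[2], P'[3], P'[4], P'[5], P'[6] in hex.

P'[1] = 0x87, P'[2] = 0x15, P'[3] = 0x7B, P'[4] = 0x16, P'[5] = 0x22, P'[6] = 0x3A

In CTR with a reused counter, both messages share the same keystream S_i, so C_i ⊕ C'_i = P_i ⊕ P'_i and thus P'_i = P_i ⊕ C_i ⊕ C'_i.
P'[1]: 0x0A ⊕ 0x0E ⊕ 0x83 = 0x87.
P'[2]: 0x2C ⊕ 0x29 ⊕ 0x10 = 0x15.
P'[3]: 0x5F ⊕ 0x25 ⊕ 0x01 = 0x7B.
P'[4]: 0xCA ⊕ 0xB1 ⊕ 0x6D = 0x16.
P'[5]: 0xC3 ⊕ 0xBB ⊕ 0x5A = 0x22.
P'[6]: 0x70 ⊕ 0x09 ⊕ 0x43 = 0x3A.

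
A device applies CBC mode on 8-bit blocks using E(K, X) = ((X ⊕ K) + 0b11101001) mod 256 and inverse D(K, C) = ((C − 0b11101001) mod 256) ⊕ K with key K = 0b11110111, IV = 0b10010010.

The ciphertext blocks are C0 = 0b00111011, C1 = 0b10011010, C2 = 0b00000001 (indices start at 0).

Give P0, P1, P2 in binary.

P0 = 0b00110111, P1 = 0b01111101, P2 = 0b01110101

CBC decryption: P_i = D(K, C_i) ⊕ C_{i−1}, with C_{−1} = IV.
P0: D(K, 0b00111011) = 0b10100101; 0b10100101 ⊕ 0b10010010 = 0b00110111.
P1: D(K, 0b10011010) = 0b01000110; 0b01000110 ⊕ 0b00111011 = 0b01111101.
P2: D(K, 0b00000001) = 0b11101111; 0b11101111 ⊕ 0b10011010 = 0b01110101.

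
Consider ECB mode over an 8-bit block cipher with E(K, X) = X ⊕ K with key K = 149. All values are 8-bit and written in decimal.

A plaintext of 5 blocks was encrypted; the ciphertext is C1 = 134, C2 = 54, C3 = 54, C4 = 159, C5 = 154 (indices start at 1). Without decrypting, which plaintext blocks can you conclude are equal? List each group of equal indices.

ECB encrypts each block independently with the same key, so equal ciphertext blocks imply equal plaintext blocks.
C2 = C3 = 54, so P2 = P3.

P2 = P3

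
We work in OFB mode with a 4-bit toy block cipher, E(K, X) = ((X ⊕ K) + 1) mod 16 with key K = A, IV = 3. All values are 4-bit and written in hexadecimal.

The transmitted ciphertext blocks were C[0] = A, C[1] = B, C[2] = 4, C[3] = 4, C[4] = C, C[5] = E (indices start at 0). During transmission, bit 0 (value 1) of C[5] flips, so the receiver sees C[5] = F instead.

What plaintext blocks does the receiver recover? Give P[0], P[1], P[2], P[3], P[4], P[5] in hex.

OFB decryption: S_i = E(K, S_{i−1}) with S_{−1} = IV; P_i = C_i ⊕ S_i.
Only C[5] changed, to F. In OFB, a change in C_i flips the same bit in P_i only; the keystream is unaffected. Decrypting the received ciphertext:
P[0]: S = E(K, 3) = A; A ⊕ A = 0.
P[1]: S = E(K, A) = 1; B ⊕ 1 = A.
P[2]: S = E(K, 1) = C; 4 ⊕ C = 8.
P[3]: S = E(K, C) = 7; 4 ⊕ 7 = 3.
P[4]: S = E(K, 7) = E; C ⊕ E = 2.
P[5]: S = E(K, E) = 5; F ⊕ 5 = A.
Blocks that differ from the original plaintext: P[5].

P[0] = 0, P[1] = A, P[2] = 8, P[3] = 3, P[4] = 2, P[5] = A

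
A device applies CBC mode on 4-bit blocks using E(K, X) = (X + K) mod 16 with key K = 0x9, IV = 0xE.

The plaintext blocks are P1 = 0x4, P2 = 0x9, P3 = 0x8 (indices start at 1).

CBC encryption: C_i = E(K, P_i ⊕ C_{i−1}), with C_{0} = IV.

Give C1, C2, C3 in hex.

C1 = 0x3, C2 = 0x3, C3 = 0x4

C1: P1 ⊕ 0xE = 0xA; E(K, 0xA) = 0x3.
C2: P2 ⊕ 0x3 = 0xA; E(K, 0xA) = 0x3.
C3: P3 ⊕ 0x3 = 0xB; E(K, 0xB) = 0x4.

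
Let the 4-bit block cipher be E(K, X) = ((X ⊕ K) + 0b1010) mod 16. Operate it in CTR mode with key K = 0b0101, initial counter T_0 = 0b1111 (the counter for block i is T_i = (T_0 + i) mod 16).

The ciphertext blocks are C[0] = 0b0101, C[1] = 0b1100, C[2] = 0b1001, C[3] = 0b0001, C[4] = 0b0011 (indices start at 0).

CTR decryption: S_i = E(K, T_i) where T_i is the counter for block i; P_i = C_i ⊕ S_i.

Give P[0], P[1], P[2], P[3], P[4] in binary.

P[0] = 0b0001, P[1] = 0b0011, P[2] = 0b0111, P[3] = 0b0000, P[4] = 0b0011

P[0]: T = 0b1111, S = E(K, T) = 0b0100; 0b0101 ⊕ 0b0100 = 0b0001.
P[1]: T = 0b0000, S = E(K, T) = 0b1111; 0b1100 ⊕ 0b1111 = 0b0011.
P[2]: T = 0b0001, S = E(K, T) = 0b1110; 0b1001 ⊕ 0b1110 = 0b0111.
P[3]: T = 0b0010, S = E(K, T) = 0b0001; 0b0001 ⊕ 0b0001 = 0b0000.
P[4]: T = 0b0011, S = E(K, T) = 0b0000; 0b0011 ⊕ 0b0000 = 0b0011.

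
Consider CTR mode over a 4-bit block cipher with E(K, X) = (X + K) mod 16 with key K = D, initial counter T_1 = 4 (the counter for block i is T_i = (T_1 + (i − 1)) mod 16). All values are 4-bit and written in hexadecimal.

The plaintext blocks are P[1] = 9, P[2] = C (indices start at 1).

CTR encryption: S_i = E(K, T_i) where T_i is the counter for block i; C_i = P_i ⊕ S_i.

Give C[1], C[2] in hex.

C[1] = 8, C[2] = E

C[1]: T = 4, S = E(K, T) = 1; 9 ⊕ 1 = 8.
C[2]: T = 5, S = E(K, T) = 2; C ⊕ 2 = E.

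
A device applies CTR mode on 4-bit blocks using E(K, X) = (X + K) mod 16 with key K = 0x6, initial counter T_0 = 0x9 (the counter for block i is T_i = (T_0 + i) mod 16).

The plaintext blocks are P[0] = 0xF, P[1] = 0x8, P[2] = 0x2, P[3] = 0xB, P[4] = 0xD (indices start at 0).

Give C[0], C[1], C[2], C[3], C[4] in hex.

CTR encryption: S_i = E(K, T_i) where T_i is the counter for block i; C_i = P_i ⊕ S_i.
C[0]: T = 0x9, S = E(K, T) = 0xF; 0xF ⊕ 0xF = 0x0.
C[1]: T = 0xA, S = E(K, T) = 0x0; 0x8 ⊕ 0x0 = 0x8.
C[2]: T = 0xB, S = E(K, T) = 0x1; 0x2 ⊕ 0x1 = 0x3.
C[3]: T = 0xC, S = E(K, T) = 0x2; 0xB ⊕ 0x2 = 0x9.
C[4]: T = 0xD, S = E(K, T) = 0x3; 0xD ⊕ 0x3 = 0xE.

C[0] = 0x0, C[1] = 0x8, C[2] = 0x3, C[3] = 0x9, C[4] = 0xE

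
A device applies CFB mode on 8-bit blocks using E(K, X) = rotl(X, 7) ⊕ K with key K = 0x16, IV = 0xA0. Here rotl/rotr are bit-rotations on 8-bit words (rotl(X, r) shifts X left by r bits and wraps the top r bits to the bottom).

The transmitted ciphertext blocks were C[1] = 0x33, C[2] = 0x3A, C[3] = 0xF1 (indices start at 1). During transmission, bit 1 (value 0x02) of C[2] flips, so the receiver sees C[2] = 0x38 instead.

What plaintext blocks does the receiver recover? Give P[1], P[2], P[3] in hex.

P[1] = 0x75, P[2] = 0xB7, P[3] = 0xFB

CFB decryption: P_i = C_i ⊕ E(K, C_{i−1}), with C_{0} = IV.
Only C[2] changed, to 0x38. In CFB, a change in C_i flips the same bit in P_i and garbles P_{i+1}. Decrypting the received ciphertext:
P[1]: E(K, 0xA0) = 0x46; 0x33 ⊕ 0x46 = 0x75.
P[2]: E(K, 0x33) = 0x8F; 0x38 ⊕ 0x8F = 0xB7.
P[3]: E(K, 0x38) = 0x0A; 0xF1 ⊕ 0x0A = 0xFB.
Blocks that differ from the original plaintext: P[2], P[3].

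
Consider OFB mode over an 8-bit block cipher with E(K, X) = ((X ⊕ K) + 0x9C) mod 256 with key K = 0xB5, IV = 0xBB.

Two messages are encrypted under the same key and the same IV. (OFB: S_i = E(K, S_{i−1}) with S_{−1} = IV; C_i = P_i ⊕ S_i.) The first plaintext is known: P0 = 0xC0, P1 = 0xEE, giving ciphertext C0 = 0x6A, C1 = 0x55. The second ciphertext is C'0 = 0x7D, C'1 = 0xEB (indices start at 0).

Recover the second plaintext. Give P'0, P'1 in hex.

P'0 = 0xD7, P'1 = 0x50

In OFB with a reused IV, both messages share the same keystream S_i, so C_i ⊕ C'_i = P_i ⊕ P'_i and thus P'_i = P_i ⊕ C_i ⊕ C'_i.
P'0: 0xC0 ⊕ 0x6A ⊕ 0x7D = 0xD7.
P'1: 0xEE ⊕ 0x55 ⊕ 0xEB = 0x50.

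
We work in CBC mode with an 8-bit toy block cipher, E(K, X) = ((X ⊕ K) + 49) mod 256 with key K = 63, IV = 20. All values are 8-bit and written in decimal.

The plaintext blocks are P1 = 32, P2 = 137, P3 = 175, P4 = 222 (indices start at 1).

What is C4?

C4 = 238

CBC encryption: C_i = E(K, P_i ⊕ C_{i−1}), with C_{0} = IV.
C1: P1 ⊕ 20 = 52; E(K, 52) = 60.
C2: P2 ⊕ 60 = 181; E(K, 181) = 187.
C3: P3 ⊕ 187 = 20; E(K, 20) = 92.
C4: P4 ⊕ 92 = 130; E(K, 130) = 238.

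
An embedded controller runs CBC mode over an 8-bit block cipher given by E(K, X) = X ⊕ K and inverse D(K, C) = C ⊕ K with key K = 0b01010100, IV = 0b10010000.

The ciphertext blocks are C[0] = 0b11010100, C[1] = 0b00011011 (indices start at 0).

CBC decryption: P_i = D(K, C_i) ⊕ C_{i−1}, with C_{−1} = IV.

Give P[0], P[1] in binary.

P[0]: D(K, 0b11010100) = 0b10000000; 0b10000000 ⊕ 0b10010000 = 0b00010000.
P[1]: D(K, 0b00011011) = 0b01001111; 0b01001111 ⊕ 0b11010100 = 0b10011011.

P[0] = 0b00010000, P[1] = 0b10011011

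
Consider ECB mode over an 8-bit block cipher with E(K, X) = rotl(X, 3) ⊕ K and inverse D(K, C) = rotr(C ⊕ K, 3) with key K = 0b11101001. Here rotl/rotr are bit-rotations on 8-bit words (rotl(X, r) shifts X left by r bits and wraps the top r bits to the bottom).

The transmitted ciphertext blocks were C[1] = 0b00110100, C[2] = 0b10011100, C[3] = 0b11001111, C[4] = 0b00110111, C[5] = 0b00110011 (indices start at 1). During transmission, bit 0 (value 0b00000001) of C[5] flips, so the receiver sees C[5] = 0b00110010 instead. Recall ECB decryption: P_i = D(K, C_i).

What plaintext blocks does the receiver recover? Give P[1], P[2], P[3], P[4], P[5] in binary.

P[1] = 0b10111011, P[2] = 0b10101110, P[3] = 0b11000100, P[4] = 0b11011011, P[5] = 0b01111011

Only C[5] changed, to 0b00110010. In ECB, a change in C_i affects only P_i. Decrypting the received ciphertext:
P[1]: D(K, 0b00110100) = 0b10111011.
P[2]: D(K, 0b10011100) = 0b10101110.
P[3]: D(K, 0b11001111) = 0b11000100.
P[4]: D(K, 0b00110111) = 0b11011011.
P[5]: D(K, 0b00110010) = 0b01111011.
Blocks that differ from the original plaintext: P[5].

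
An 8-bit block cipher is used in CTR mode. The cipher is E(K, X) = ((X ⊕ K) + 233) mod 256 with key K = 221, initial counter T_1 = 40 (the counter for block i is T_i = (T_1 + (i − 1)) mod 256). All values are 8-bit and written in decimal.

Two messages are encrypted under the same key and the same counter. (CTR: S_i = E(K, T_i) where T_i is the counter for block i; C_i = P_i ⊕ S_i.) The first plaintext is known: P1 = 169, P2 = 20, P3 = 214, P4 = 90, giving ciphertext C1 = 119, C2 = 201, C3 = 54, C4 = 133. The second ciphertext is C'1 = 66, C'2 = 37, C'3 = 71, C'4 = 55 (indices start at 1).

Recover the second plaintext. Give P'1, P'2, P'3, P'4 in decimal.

P'1 = 156, P'2 = 248, P'3 = 167, P'4 = 232

In CTR with a reused counter, both messages share the same keystream S_i, so C_i ⊕ C'_i = P_i ⊕ P'_i and thus P'_i = P_i ⊕ C_i ⊕ C'_i.
P'1: 169 ⊕ 119 ⊕ 66 = 156.
P'2: 20 ⊕ 201 ⊕ 37 = 248.
P'3: 214 ⊕ 54 ⊕ 71 = 167.
P'4: 90 ⊕ 133 ⊕ 55 = 232.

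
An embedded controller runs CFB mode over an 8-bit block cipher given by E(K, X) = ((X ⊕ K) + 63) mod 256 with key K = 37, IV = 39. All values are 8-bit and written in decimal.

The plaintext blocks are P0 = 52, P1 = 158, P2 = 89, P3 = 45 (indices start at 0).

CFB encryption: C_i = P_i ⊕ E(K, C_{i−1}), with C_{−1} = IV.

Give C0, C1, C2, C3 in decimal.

C0 = 117, C1 = 17, C2 = 42, C3 = 99

C0: E(K, 39) = 65; 52 ⊕ 65 = 117.
C1: E(K, 117) = 143; 158 ⊕ 143 = 17.
C2: E(K, 17) = 115; 89 ⊕ 115 = 42.
C3: E(K, 42) = 78; 45 ⊕ 78 = 99.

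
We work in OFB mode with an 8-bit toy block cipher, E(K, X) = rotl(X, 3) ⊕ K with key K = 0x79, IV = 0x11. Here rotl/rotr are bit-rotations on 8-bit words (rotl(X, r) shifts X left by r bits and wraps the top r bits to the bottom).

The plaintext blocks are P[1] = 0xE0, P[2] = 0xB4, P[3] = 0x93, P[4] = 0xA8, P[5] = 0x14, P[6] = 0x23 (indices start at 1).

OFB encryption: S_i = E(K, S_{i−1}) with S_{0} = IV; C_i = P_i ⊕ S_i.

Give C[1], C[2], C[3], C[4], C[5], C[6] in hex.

C[1] = 0x11, C[2] = 0x42, C[3] = 0x5D, C[4] = 0xA7, C[5] = 0x15, C[6] = 0x52

C[1]: S = E(K, 0x11) = 0xF1; 0xE0 ⊕ 0xF1 = 0x11.
C[2]: S = E(K, 0xF1) = 0xF6; 0xB4 ⊕ 0xF6 = 0x42.
C[3]: S = E(K, 0xF6) = 0xCE; 0x93 ⊕ 0xCE = 0x5D.
C[4]: S = E(K, 0xCE) = 0x0F; 0xA8 ⊕ 0x0F = 0xA7.
C[5]: S = E(K, 0x0F) = 0x01; 0x14 ⊕ 0x01 = 0x15.
C[6]: S = E(K, 0x01) = 0x71; 0x23 ⊕ 0x71 = 0x52.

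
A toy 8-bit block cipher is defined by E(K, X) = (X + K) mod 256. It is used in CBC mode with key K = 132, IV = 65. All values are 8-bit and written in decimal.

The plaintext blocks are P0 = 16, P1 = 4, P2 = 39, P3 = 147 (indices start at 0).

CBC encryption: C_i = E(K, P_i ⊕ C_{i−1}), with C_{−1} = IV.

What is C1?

C1 = 85

C0: P0 ⊕ 65 = 81; E(K, 81) = 213.
C1: P1 ⊕ 213 = 209; E(K, 209) = 85.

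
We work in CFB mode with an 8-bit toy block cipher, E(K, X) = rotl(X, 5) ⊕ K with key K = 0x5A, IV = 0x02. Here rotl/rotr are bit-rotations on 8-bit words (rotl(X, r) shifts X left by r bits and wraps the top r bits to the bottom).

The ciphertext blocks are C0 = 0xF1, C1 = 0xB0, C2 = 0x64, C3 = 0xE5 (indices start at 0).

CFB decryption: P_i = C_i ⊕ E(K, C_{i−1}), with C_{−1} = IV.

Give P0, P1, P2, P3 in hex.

P0: E(K, 0x02) = 0x1A; 0xF1 ⊕ 0x1A = 0xEB.
P1: E(K, 0xF1) = 0x64; 0xB0 ⊕ 0x64 = 0xD4.
P2: E(K, 0xB0) = 0x4C; 0x64 ⊕ 0x4C = 0x28.
P3: E(K, 0x64) = 0xD6; 0xE5 ⊕ 0xD6 = 0x33.

P0 = 0xEB, P1 = 0xD4, P2 = 0x28, P3 = 0x33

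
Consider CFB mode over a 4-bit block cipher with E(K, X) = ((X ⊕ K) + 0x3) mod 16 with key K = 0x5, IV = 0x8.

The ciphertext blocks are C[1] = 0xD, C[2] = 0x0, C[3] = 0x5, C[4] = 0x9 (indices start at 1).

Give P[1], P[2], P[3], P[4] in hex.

CFB decryption: P_i = C_i ⊕ E(K, C_{i−1}), with C_{0} = IV.
P[1]: E(K, 0x8) = 0x0; 0xD ⊕ 0x0 = 0xD.
P[2]: E(K, 0xD) = 0xB; 0x0 ⊕ 0xB = 0xB.
P[3]: E(K, 0x0) = 0x8; 0x5 ⊕ 0x8 = 0xD.
P[4]: E(K, 0x5) = 0x3; 0x9 ⊕ 0x3 = 0xA.

P[1] = 0xD, P[2] = 0xB, P[3] = 0xD, P[4] = 0xA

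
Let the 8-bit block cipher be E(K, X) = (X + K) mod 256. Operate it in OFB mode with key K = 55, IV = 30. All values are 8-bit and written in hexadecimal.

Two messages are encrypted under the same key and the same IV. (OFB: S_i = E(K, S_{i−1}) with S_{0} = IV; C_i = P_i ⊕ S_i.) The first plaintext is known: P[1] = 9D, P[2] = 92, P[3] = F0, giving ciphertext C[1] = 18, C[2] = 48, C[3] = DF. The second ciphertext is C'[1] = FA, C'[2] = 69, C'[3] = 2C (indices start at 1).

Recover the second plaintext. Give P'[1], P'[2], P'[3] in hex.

P'[1] = 7F, P'[2] = B3, P'[3] = 03

In OFB with a reused IV, both messages share the same keystream S_i, so C_i ⊕ C'_i = P_i ⊕ P'_i and thus P'_i = P_i ⊕ C_i ⊕ C'_i.
P'[1]: 9D ⊕ 18 ⊕ FA = 7F.
P'[2]: 92 ⊕ 48 ⊕ 69 = B3.
P'[3]: F0 ⊕ DF ⊕ 2C = 03.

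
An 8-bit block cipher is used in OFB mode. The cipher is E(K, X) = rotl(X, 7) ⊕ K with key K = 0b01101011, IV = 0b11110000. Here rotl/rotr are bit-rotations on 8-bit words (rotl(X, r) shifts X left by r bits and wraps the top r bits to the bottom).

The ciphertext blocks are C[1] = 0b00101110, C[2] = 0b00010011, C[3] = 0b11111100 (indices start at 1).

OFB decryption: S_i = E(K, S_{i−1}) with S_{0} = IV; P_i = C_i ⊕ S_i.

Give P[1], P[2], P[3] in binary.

P[1] = 0b00111101, P[2] = 0b11110001, P[3] = 0b11100110

P[1]: S = E(K, 0b11110000) = 0b00010011; 0b00101110 ⊕ 0b00010011 = 0b00111101.
P[2]: S = E(K, 0b00010011) = 0b11100010; 0b00010011 ⊕ 0b11100010 = 0b11110001.
P[3]: S = E(K, 0b11100010) = 0b00011010; 0b11111100 ⊕ 0b00011010 = 0b11100110.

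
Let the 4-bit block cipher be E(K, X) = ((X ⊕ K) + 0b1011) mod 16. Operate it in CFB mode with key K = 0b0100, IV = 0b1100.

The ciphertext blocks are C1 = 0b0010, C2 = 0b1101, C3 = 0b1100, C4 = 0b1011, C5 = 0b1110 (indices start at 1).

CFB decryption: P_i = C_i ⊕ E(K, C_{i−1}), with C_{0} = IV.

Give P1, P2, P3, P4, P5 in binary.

P1: E(K, 0b1100) = 0b0011; 0b0010 ⊕ 0b0011 = 0b0001.
P2: E(K, 0b0010) = 0b0001; 0b1101 ⊕ 0b0001 = 0b1100.
P3: E(K, 0b1101) = 0b0100; 0b1100 ⊕ 0b0100 = 0b1000.
P4: E(K, 0b1100) = 0b0011; 0b1011 ⊕ 0b0011 = 0b1000.
P5: E(K, 0b1011) = 0b1010; 0b1110 ⊕ 0b1010 = 0b0100.

P1 = 0b0001, P2 = 0b1100, P3 = 0b1000, P4 = 0b1000, P5 = 0b0100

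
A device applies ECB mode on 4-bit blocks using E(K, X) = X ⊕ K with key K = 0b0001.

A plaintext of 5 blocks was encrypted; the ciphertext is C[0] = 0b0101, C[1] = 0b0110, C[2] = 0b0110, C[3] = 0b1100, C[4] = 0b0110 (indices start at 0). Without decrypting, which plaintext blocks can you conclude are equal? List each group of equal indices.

P[1] = P[2] = P[4]

ECB encrypts each block independently with the same key, so equal ciphertext blocks imply equal plaintext blocks.
C[1] = C[2] = C[4] = 0b0110, so P[1] = P[2] = P[4].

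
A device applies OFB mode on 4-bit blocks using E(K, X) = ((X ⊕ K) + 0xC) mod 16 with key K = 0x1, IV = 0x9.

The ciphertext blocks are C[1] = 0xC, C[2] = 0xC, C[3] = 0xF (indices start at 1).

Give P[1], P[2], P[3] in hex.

P[1] = 0x8, P[2] = 0xD, P[3] = 0x3

OFB decryption: S_i = E(K, S_{i−1}) with S_{0} = IV; P_i = C_i ⊕ S_i.
P[1]: S = E(K, 0x9) = 0x4; 0xC ⊕ 0x4 = 0x8.
P[2]: S = E(K, 0x4) = 0x1; 0xC ⊕ 0x1 = 0xD.
P[3]: S = E(K, 0x1) = 0xC; 0xF ⊕ 0xC = 0x3.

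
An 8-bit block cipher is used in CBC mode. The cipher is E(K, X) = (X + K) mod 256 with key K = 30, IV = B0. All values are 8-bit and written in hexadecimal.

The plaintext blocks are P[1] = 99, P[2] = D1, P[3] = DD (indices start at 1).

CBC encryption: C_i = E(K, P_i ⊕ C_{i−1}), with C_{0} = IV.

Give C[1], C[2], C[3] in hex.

C[1] = 59, C[2] = B8, C[3] = 95

C[1]: P[1] ⊕ B0 = 29; E(K, 29) = 59.
C[2]: P[2] ⊕ 59 = 88; E(K, 88) = B8.
C[3]: P[3] ⊕ B8 = 65; E(K, 65) = 95.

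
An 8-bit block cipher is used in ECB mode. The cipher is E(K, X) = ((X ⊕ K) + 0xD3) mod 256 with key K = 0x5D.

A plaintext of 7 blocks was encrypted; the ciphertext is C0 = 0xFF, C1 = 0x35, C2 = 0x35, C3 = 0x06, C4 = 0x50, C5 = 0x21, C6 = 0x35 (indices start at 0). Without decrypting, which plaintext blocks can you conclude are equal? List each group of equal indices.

P1 = P2 = P6

ECB encrypts each block independently with the same key, so equal ciphertext blocks imply equal plaintext blocks.
C1 = C2 = C6 = 0x35, so P1 = P2 = P6.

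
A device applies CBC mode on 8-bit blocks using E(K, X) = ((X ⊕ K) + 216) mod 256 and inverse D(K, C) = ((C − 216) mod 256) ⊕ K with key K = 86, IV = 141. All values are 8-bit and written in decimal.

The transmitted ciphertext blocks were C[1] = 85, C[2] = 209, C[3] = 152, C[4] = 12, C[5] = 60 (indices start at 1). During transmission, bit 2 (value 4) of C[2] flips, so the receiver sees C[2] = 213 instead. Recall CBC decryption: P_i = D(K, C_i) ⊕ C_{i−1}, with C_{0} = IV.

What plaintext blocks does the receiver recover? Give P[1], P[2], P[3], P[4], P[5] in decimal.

P[1] = 166, P[2] = 254, P[3] = 67, P[4] = 250, P[5] = 62

Only C[2] changed, to 213. In CBC, a change in C_i garbles P_i and flips the same bit in P_{i+1}. Decrypting the received ciphertext:
P[1]: D(K, 85) = 43; 43 ⊕ 141 = 166.
P[2]: D(K, 213) = 171; 171 ⊕ 85 = 254.
P[3]: D(K, 152) = 150; 150 ⊕ 213 = 67.
P[4]: D(K, 12) = 98; 98 ⊕ 152 = 250.
P[5]: D(K, 60) = 50; 50 ⊕ 12 = 62.
Blocks that differ from the original plaintext: P[2], P[3].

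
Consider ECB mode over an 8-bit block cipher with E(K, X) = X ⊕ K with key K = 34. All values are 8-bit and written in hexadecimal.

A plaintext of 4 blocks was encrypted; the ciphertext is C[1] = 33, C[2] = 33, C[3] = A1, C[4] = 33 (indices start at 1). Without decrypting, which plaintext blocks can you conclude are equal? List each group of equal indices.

ECB encrypts each block independently with the same key, so equal ciphertext blocks imply equal plaintext blocks.
C[1] = C[2] = C[4] = 33, so P[1] = P[2] = P[4].

P[1] = P[2] = P[4]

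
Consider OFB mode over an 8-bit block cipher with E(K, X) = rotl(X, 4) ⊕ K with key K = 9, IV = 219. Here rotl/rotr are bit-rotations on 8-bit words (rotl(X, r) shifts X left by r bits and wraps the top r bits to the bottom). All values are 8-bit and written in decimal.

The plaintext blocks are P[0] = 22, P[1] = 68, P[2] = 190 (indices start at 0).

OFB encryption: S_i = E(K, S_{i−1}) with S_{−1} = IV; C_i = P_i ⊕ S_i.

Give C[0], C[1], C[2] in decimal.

C[0] = 162, C[1] = 6, C[2] = 147

C[0]: S = E(K, 219) = 180; 22 ⊕ 180 = 162.
C[1]: S = E(K, 180) = 66; 68 ⊕ 66 = 6.
C[2]: S = E(K, 66) = 45; 190 ⊕ 45 = 147.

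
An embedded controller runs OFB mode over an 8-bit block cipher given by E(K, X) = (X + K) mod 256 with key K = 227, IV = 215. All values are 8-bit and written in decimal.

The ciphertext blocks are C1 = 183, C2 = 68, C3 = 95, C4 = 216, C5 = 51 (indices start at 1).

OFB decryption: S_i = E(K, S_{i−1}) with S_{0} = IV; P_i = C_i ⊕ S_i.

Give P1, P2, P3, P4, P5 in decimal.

P1: S = E(K, 215) = 186; 183 ⊕ 186 = 13.
P2: S = E(K, 186) = 157; 68 ⊕ 157 = 217.
P3: S = E(K, 157) = 128; 95 ⊕ 128 = 223.
P4: S = E(K, 128) = 99; 216 ⊕ 99 = 187.
P5: S = E(K, 99) = 70; 51 ⊕ 70 = 117.

P1 = 13, P2 = 217, P3 = 223, P4 = 187, P5 = 117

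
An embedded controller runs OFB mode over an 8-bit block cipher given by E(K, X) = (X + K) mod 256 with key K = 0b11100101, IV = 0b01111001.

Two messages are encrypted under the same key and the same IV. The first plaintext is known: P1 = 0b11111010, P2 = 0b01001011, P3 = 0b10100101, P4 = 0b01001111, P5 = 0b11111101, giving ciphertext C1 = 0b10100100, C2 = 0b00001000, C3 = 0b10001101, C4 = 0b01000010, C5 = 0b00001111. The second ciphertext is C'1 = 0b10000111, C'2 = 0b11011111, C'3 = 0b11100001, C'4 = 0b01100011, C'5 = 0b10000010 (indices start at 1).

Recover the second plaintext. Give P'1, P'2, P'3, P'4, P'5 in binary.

In OFB with a reused IV, both messages share the same keystream S_i, so C_i ⊕ C'_i = P_i ⊕ P'_i and thus P'_i = P_i ⊕ C_i ⊕ C'_i.
P'1: 0b11111010 ⊕ 0b10100100 ⊕ 0b10000111 = 0b11011001.
P'2: 0b01001011 ⊕ 0b00001000 ⊕ 0b11011111 = 0b10011100.
P'3: 0b10100101 ⊕ 0b10001101 ⊕ 0b11100001 = 0b11001001.
P'4: 0b01001111 ⊕ 0b01000010 ⊕ 0b01100011 = 0b01101110.
P'5: 0b11111101 ⊕ 0b00001111 ⊕ 0b10000010 = 0b01110000.

P'1 = 0b11011001, P'2 = 0b10011100, P'3 = 0b11001001, P'4 = 0b01101110, P'5 = 0b01110000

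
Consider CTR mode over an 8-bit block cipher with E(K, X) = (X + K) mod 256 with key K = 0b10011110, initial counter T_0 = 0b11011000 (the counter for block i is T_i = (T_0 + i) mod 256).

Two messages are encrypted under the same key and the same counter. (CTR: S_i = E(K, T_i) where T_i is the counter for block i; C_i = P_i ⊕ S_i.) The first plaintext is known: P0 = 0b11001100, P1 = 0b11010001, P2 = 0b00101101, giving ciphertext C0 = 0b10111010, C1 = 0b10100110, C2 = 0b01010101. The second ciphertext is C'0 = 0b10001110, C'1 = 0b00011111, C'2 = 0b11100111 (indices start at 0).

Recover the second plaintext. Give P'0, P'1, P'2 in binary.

P'0 = 0b11111000, P'1 = 0b01101000, P'2 = 0b10011111

In CTR with a reused counter, both messages share the same keystream S_i, so C_i ⊕ C'_i = P_i ⊕ P'_i and thus P'_i = P_i ⊕ C_i ⊕ C'_i.
P'0: 0b11001100 ⊕ 0b10111010 ⊕ 0b10001110 = 0b11111000.
P'1: 0b11010001 ⊕ 0b10100110 ⊕ 0b00011111 = 0b01101000.
P'2: 0b00101101 ⊕ 0b01010101 ⊕ 0b11100111 = 0b10011111.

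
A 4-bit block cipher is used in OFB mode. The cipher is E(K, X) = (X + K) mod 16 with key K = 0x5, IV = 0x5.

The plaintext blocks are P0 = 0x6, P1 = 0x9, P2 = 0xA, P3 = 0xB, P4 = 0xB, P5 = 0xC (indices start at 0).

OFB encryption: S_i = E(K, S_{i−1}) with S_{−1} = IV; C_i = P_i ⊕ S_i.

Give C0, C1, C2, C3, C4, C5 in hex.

C0: S = E(K, 0x5) = 0xA; 0x6 ⊕ 0xA = 0xC.
C1: S = E(K, 0xA) = 0xF; 0x9 ⊕ 0xF = 0x6.
C2: S = E(K, 0xF) = 0x4; 0xA ⊕ 0x4 = 0xE.
C3: S = E(K, 0x4) = 0x9; 0xB ⊕ 0x9 = 0x2.
C4: S = E(K, 0x9) = 0xE; 0xB ⊕ 0xE = 0x5.
C5: S = E(K, 0xE) = 0x3; 0xC ⊕ 0x3 = 0xF.

C0 = 0xC, C1 = 0x6, C2 = 0xE, C3 = 0x2, C4 = 0x5, C5 = 0xF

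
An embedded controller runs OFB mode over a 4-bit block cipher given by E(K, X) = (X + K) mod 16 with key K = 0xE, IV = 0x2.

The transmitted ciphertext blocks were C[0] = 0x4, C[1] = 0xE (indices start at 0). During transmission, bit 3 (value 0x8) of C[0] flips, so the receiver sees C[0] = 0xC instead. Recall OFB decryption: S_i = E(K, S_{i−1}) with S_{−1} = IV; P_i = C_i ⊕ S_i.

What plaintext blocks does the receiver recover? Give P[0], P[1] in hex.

Only C[0] changed, to 0xC. In OFB, a change in C_i flips the same bit in P_i only; the keystream is unaffected. Decrypting the received ciphertext:
P[0]: S = E(K, 0x2) = 0x0; 0xC ⊕ 0x0 = 0xC.
P[1]: S = E(K, 0x0) = 0xE; 0xE ⊕ 0xE = 0x0.
Blocks that differ from the original plaintext: P[0].

P[0] = 0xC, P[1] = 0x0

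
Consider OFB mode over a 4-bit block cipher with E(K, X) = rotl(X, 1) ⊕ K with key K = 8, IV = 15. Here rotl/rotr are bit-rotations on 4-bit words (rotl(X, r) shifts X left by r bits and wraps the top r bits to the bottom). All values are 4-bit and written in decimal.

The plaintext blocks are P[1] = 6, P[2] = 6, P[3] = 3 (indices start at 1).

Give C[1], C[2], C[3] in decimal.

OFB encryption: S_i = E(K, S_{i−1}) with S_{0} = IV; C_i = P_i ⊕ S_i.
C[1]: S = E(K, 15) = 7; 6 ⊕ 7 = 1.
C[2]: S = E(K, 7) = 6; 6 ⊕ 6 = 0.
C[3]: S = E(K, 6) = 4; 3 ⊕ 4 = 7.

C[1] = 1, C[2] = 0, C[3] = 7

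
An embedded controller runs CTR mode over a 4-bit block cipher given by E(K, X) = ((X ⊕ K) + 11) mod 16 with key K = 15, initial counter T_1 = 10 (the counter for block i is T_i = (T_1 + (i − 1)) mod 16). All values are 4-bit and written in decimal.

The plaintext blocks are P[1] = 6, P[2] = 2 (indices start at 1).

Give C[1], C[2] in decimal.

CTR encryption: S_i = E(K, T_i) where T_i is the counter for block i; C_i = P_i ⊕ S_i.
C[1]: T = 10, S = E(K, T) = 0; 6 ⊕ 0 = 6.
C[2]: T = 11, S = E(K, T) = 15; 2 ⊕ 15 = 13.

C[1] = 6, C[2] = 13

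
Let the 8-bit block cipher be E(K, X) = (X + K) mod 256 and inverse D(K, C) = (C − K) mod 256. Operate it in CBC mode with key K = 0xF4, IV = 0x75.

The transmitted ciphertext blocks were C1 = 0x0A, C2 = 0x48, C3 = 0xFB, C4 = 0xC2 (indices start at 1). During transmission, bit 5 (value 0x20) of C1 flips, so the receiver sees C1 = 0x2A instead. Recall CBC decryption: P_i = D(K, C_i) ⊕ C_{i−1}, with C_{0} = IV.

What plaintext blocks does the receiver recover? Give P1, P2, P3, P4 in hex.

Only C1 changed, to 0x2A. In CBC, a change in C_i garbles P_i and flips the same bit in P_{i+1}. Decrypting the received ciphertext:
P1: D(K, 0x2A) = 0x36; 0x36 ⊕ 0x75 = 0x43.
P2: D(K, 0x48) = 0x54; 0x54 ⊕ 0x2A = 0x7E.
P3: D(K, 0xFB) = 0x07; 0x07 ⊕ 0x48 = 0x4F.
P4: D(K, 0xC2) = 0xCE; 0xCE ⊕ 0xFB = 0x35.
Blocks that differ from the original plaintext: P1, P2.

P1 = 0x43, P2 = 0x7E, P3 = 0x4F, P4 = 0x35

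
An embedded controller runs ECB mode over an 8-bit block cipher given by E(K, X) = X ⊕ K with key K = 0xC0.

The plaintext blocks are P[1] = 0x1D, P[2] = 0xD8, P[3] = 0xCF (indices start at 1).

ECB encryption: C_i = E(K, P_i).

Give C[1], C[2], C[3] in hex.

C[1] = 0xDD, C[2] = 0x18, C[3] = 0x0F

C[1]: E(K, 0x1D) = 0xDD.
C[2]: E(K, 0xD8) = 0x18.
C[3]: E(K, 0xCF) = 0x0F.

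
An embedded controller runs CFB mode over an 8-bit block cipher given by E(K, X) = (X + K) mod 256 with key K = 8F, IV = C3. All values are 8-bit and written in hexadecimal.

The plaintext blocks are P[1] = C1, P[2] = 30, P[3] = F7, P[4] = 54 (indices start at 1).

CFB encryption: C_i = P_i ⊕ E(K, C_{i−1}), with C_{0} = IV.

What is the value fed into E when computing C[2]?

C[1]: E(K, C3) = 52; C1 ⊕ 52 = 93.
C[2]: E(K, 93) = 22; 30 ⊕ 22 = 12.
So the input to E for block [2] is 93.

93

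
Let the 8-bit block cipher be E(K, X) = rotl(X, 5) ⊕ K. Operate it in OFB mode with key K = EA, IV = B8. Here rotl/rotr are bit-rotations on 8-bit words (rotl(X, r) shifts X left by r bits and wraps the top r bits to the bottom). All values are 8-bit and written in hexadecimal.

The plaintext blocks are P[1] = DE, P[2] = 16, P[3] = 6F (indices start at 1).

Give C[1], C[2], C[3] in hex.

C[1] = 23, C[2] = 43, C[3] = 2F

OFB encryption: S_i = E(K, S_{i−1}) with S_{0} = IV; C_i = P_i ⊕ S_i.
C[1]: S = E(K, B8) = FD; DE ⊕ FD = 23.
C[2]: S = E(K, FD) = 55; 16 ⊕ 55 = 43.
C[3]: S = E(K, 55) = 40; 6F ⊕ 40 = 2F.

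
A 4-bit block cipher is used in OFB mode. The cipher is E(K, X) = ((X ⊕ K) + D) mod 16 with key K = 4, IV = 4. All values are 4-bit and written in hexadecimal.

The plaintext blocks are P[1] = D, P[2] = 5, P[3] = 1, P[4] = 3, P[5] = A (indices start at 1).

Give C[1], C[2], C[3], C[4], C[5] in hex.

C[1] = 0, C[2] = 3, C[3] = E, C[4] = B, C[5] = 3

OFB encryption: S_i = E(K, S_{i−1}) with S_{0} = IV; C_i = P_i ⊕ S_i.
C[1]: S = E(K, 4) = D; D ⊕ D = 0.
C[2]: S = E(K, D) = 6; 5 ⊕ 6 = 3.
C[3]: S = E(K, 6) = F; 1 ⊕ F = E.
C[4]: S = E(K, F) = 8; 3 ⊕ 8 = B.
C[5]: S = E(K, 8) = 9; A ⊕ 9 = 3.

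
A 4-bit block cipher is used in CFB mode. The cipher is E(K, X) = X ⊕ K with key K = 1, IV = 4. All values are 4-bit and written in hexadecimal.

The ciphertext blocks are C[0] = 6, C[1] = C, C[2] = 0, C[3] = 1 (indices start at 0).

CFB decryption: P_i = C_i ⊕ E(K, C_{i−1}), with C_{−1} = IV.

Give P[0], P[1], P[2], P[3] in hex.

P[0] = 3, P[1] = B, P[2] = D, P[3] = 0

P[0]: E(K, 4) = 5; 6 ⊕ 5 = 3.
P[1]: E(K, 6) = 7; C ⊕ 7 = B.
P[2]: E(K, C) = D; 0 ⊕ D = D.
P[3]: E(K, 0) = 1; 1 ⊕ 1 = 0.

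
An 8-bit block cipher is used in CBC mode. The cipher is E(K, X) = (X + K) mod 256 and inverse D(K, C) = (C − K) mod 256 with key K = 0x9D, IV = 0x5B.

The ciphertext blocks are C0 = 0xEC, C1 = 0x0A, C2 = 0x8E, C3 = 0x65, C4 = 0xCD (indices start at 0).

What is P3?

CBC decryption: P_i = D(K, C_i) ⊕ C_{i−1}, with C_{−1} = IV.
P3: D(K, 0x65) = 0xC8; 0xC8 ⊕ 0x8E = 0x46.

P3 = 0x46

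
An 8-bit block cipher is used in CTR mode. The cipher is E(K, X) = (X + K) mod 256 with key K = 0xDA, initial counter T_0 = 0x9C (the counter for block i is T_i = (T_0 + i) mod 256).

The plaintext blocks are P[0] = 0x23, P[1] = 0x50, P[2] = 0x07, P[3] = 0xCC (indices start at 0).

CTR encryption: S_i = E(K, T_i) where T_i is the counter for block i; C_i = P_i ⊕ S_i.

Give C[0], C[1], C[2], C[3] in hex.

C[0] = 0x55, C[1] = 0x27, C[2] = 0x7F, C[3] = 0xB5

C[0]: T = 0x9C, S = E(K, T) = 0x76; 0x23 ⊕ 0x76 = 0x55.
C[1]: T = 0x9D, S = E(K, T) = 0x77; 0x50 ⊕ 0x77 = 0x27.
C[2]: T = 0x9E, S = E(K, T) = 0x78; 0x07 ⊕ 0x78 = 0x7F.
C[3]: T = 0x9F, S = E(K, T) = 0x79; 0xCC ⊕ 0x79 = 0xB5.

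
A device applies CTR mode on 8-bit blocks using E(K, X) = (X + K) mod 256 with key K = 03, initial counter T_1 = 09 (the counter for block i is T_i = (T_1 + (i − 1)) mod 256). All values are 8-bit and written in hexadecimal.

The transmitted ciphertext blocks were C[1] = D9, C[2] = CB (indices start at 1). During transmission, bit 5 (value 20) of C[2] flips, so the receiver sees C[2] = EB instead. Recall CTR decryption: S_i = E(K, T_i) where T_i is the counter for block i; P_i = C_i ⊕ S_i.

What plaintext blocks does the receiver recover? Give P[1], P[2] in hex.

P[1] = D5, P[2] = E6

Only C[2] changed, to EB. In CTR, a change in C_i flips the same bit in P_i only; the keystream is unaffected. Decrypting the received ciphertext:
P[1]: T = 09, S = E(K, T) = 0C; D9 ⊕ 0C = D5.
P[2]: T = 0A, S = E(K, T) = 0D; EB ⊕ 0D = E6.
Blocks that differ from the original plaintext: P[2].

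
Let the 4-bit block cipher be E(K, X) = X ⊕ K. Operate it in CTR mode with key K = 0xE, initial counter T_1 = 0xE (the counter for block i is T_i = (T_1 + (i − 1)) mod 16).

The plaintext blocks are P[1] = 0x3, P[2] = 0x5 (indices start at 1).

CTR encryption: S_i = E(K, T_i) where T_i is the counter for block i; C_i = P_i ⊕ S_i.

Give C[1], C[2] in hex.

C[1] = 0x3, C[2] = 0x4

C[1]: T = 0xE, S = E(K, T) = 0x0; 0x3 ⊕ 0x0 = 0x3.
C[2]: T = 0xF, S = E(K, T) = 0x1; 0x5 ⊕ 0x1 = 0x4.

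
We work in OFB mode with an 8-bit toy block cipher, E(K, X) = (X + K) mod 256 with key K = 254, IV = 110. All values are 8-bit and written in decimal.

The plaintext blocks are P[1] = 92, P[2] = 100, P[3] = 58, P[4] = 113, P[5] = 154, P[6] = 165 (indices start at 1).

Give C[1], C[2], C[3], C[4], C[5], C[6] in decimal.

OFB encryption: S_i = E(K, S_{i−1}) with S_{0} = IV; C_i = P_i ⊕ S_i.
C[1]: S = E(K, 110) = 108; 92 ⊕ 108 = 48.
C[2]: S = E(K, 108) = 106; 100 ⊕ 106 = 14.
C[3]: S = E(K, 106) = 104; 58 ⊕ 104 = 82.
C[4]: S = E(K, 104) = 102; 113 ⊕ 102 = 23.
C[5]: S = E(K, 102) = 100; 154 ⊕ 100 = 254.
C[6]: S = E(K, 100) = 98; 165 ⊕ 98 = 199.

C[1] = 48, C[2] = 14, C[3] = 82, C[4] = 23, C[5] = 254, C[6] = 199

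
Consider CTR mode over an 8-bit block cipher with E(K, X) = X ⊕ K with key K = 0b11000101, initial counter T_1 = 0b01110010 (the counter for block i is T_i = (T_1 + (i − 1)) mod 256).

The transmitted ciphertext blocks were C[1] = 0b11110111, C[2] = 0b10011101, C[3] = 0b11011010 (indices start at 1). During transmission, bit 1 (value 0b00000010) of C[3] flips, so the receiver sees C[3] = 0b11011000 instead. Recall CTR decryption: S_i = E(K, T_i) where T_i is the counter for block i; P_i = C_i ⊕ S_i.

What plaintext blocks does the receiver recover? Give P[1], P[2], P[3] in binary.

Only C[3] changed, to 0b11011000. In CTR, a change in C_i flips the same bit in P_i only; the keystream is unaffected. Decrypting the received ciphertext:
P[1]: T = 0b01110010, S = E(K, T) = 0b10110111; 0b11110111 ⊕ 0b10110111 = 0b01000000.
P[2]: T = 0b01110011, S = E(K, T) = 0b10110110; 0b10011101 ⊕ 0b10110110 = 0b00101011.
P[3]: T = 0b01110100, S = E(K, T) = 0b10110001; 0b11011000 ⊕ 0b10110001 = 0b01101001.
Blocks that differ from the original plaintext: P[3].

P[1] = 0b01000000, P[2] = 0b00101011, P[3] = 0b01101001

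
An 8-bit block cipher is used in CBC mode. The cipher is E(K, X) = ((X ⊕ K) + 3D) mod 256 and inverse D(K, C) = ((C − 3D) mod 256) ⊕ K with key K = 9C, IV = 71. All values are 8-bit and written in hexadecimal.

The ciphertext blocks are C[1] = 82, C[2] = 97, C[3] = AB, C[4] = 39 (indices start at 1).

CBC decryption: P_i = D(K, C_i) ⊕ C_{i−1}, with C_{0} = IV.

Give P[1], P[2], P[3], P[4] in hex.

P[1] = A8, P[2] = 44, P[3] = 65, P[4] = CB

P[1]: D(K, 82) = D9; D9 ⊕ 71 = A8.
P[2]: D(K, 97) = C6; C6 ⊕ 82 = 44.
P[3]: D(K, AB) = F2; F2 ⊕ 97 = 65.
P[4]: D(K, 39) = 60; 60 ⊕ AB = CB.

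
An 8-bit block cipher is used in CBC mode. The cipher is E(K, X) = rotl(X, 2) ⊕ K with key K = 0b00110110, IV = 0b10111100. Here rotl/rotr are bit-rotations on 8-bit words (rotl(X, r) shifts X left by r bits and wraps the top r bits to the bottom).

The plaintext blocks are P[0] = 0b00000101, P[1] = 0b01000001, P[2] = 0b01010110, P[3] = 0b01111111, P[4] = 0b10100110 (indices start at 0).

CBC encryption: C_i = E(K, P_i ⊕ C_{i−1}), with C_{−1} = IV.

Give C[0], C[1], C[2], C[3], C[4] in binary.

C[0]: P[0] ⊕ 0b10111100 = 0b10111001; E(K, 0b10111001) = 0b11010000.
C[1]: P[1] ⊕ 0b11010000 = 0b10010001; E(K, 0b10010001) = 0b01110000.
C[2]: P[2] ⊕ 0b01110000 = 0b00100110; E(K, 0b00100110) = 0b10101110.
C[3]: P[3] ⊕ 0b10101110 = 0b11010001; E(K, 0b11010001) = 0b01110001.
C[4]: P[4] ⊕ 0b01110001 = 0b11010111; E(K, 0b11010111) = 0b01101001.

C[0] = 0b11010000, C[1] = 0b01110000, C[2] = 0b10101110, C[3] = 0b01110001, C[4] = 0b01101001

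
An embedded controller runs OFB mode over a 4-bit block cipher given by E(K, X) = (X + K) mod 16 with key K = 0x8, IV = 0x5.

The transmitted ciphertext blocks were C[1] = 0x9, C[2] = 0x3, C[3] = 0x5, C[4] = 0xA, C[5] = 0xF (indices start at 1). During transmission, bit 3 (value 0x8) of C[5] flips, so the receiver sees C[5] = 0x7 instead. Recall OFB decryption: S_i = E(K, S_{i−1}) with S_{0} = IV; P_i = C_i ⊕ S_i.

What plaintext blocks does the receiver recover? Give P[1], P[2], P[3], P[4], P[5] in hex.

P[1] = 0x4, P[2] = 0x6, P[3] = 0x8, P[4] = 0xF, P[5] = 0xA

Only C[5] changed, to 0x7. In OFB, a change in C_i flips the same bit in P_i only; the keystream is unaffected. Decrypting the received ciphertext:
P[1]: S = E(K, 0x5) = 0xD; 0x9 ⊕ 0xD = 0x4.
P[2]: S = E(K, 0xD) = 0x5; 0x3 ⊕ 0x5 = 0x6.
P[3]: S = E(K, 0x5) = 0xD; 0x5 ⊕ 0xD = 0x8.
P[4]: S = E(K, 0xD) = 0x5; 0xA ⊕ 0x5 = 0xF.
P[5]: S = E(K, 0x5) = 0xD; 0x7 ⊕ 0xD = 0xA.
Blocks that differ from the original plaintext: P[5].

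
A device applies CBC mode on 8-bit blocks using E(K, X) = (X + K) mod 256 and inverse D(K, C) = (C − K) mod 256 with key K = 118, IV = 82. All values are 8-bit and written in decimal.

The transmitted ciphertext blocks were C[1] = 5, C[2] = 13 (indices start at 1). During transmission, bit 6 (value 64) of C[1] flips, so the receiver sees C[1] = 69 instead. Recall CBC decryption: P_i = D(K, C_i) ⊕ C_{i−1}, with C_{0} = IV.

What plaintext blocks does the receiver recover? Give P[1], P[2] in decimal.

Only C[1] changed, to 69. In CBC, a change in C_i garbles P_i and flips the same bit in P_{i+1}. Decrypting the received ciphertext:
P[1]: D(K, 69) = 207; 207 ⊕ 82 = 157.
P[2]: D(K, 13) = 151; 151 ⊕ 69 = 210.
Blocks that differ from the original plaintext: P[1], P[2].

P[1] = 157, P[2] = 210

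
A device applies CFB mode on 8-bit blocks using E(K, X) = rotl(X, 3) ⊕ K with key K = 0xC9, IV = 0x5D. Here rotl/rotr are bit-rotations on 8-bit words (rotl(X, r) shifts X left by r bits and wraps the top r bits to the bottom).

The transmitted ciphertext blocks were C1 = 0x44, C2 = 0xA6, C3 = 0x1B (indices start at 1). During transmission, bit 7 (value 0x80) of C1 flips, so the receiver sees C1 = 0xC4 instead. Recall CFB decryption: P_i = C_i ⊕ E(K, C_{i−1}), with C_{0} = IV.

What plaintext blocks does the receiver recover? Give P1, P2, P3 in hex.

P1 = 0xE7, P2 = 0x49, P3 = 0xE7

Only C1 changed, to 0xC4. In CFB, a change in C_i flips the same bit in P_i and garbles P_{i+1}. Decrypting the received ciphertext:
P1: E(K, 0x5D) = 0x23; 0xC4 ⊕ 0x23 = 0xE7.
P2: E(K, 0xC4) = 0xEF; 0xA6 ⊕ 0xEF = 0x49.
P3: E(K, 0xA6) = 0xFC; 0x1B ⊕ 0xFC = 0xE7.
Blocks that differ from the original plaintext: P1, P2.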